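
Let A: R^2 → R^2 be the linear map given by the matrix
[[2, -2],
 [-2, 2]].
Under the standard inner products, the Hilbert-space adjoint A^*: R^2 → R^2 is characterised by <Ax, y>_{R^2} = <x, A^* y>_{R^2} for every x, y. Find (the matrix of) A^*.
A^* = A^T =
[[2, -2],
 [-2, 2]]

For real matrices with standard dot products, the defining identity <Ax, y> = <x, A^* y> gives (Ax)^T y = x^T (A^*) y, i.e. x^T A^T y = x^T (A^*) y. Since this holds for all x, y, we must have A^* = A^T. Therefore
A^* =
[[2, -2],
 [-2, 2]].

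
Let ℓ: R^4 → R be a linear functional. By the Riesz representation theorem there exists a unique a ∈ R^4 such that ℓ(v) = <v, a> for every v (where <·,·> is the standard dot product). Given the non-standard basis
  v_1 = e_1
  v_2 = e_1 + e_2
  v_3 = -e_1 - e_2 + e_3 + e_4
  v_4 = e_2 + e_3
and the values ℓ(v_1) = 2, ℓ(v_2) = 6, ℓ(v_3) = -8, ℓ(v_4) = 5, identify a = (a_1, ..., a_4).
a = (2, 4, 1, -3)

Write a = (a_1, ..., a_4) in the standard basis. For each basis vector v_i, ℓ(v_i) = <v_i, a> is a linear equation in the a_j's. Collect the n equations into a matrix system V a = ℓ, where row i of V is v_i (expressed in the standard basis). Since V is invertible (lower-triangular with 1s on the diagonal, up to permutation), solve by back-substitution:
  V =
[[1, 0, 0, 0],
 [1, 1, 0, 0],
 [-1, -1, 1, 1],
 [0, 1, 1, 0]]
  V a = (2, 6, -8, 5)
Solving gives a = (2, 4, 1, -3).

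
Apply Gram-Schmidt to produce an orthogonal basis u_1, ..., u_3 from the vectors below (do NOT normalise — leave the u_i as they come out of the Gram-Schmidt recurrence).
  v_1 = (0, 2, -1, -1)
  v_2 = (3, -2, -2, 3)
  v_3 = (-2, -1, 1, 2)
Orthogonal basis:
  u_1 = (0, 2, -1, -1)
  u_2 = (3, -1/3, -17/6, 13/6)
  u_3 = (-187/131, 79/131, -49/131, 207/131)

Apply the Gram-Schmidt recurrence
  u_1 = v_1
  u_i = v_i − Σ_{j<i} ((v_i · u_j) / (u_j · u_j)) · u_j.

Step by step this gives:
  u_1 = (0, 2, -1, -1)
  u_2 = (3, -1/3, -17/6, 13/6)
  u_3 = (-187/131, 79/131, -49/131, 207/131)

Orthogonality check:
  u_2 · u_1 = 0 (should be 0)
  u_3 · u_1 = 0 (should be 0)
  u_3 · u_2 = 0 (should be 0)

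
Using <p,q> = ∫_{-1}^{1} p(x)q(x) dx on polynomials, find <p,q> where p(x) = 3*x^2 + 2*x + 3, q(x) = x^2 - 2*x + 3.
<p,q> = 368/15

Expand the product: p(x)·q(x) = 3*x^4 - 4*x^3 + 8*x^2 + 9.
∫_{-1}^{1} of each monomial x^k gives [2/(k+1) if k even, 0 if k odd]. Integrating term-by-term (or equivalently evaluating the antiderivative F(x) = 3*x^5/5 - x^4 + 8*x^3/3 + 9*x at the endpoints):
  F(1) − F(−1) = 169/15 − (-199/15) = 368/15.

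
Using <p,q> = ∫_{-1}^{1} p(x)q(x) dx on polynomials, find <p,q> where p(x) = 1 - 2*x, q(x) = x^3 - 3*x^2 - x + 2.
<p,q> = 38/15

Expand the product: p(x)·q(x) = -2*x^4 + 7*x^3 - x^2 - 5*x + 2.
∫_{-1}^{1} of each monomial x^k gives [2/(k+1) if k even, 0 if k odd]. Integrating term-by-term (or equivalently evaluating the antiderivative F(x) = -2*x^5/5 + 7*x^4/4 - x^3/3 - 5*x^2/2 + 2*x at the endpoints):
  F(1) − F(−1) = 31/60 − (-121/60) = 38/15.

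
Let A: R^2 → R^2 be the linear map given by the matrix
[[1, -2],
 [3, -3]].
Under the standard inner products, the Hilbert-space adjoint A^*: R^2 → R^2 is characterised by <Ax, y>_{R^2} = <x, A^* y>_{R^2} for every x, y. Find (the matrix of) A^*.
A^* = A^T =
[[1, 3],
 [-2, -3]]

For real matrices with standard dot products, the defining identity <Ax, y> = <x, A^* y> gives (Ax)^T y = x^T (A^*) y, i.e. x^T A^T y = x^T (A^*) y. Since this holds for all x, y, we must have A^* = A^T. Therefore
A^* =
[[1, 3],
 [-2, -3]].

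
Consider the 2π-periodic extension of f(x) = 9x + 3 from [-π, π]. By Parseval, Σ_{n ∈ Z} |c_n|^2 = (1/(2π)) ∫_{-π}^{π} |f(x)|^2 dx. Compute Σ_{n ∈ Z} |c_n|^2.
Σ |c_n|^2 = 27π^2 + 9

Expand and integrate term by term over [-π, π]:
  ∫ (9x)^2 dx = 81·(2π^3/3); ∫ 2·9·(3)·x dx = 0 (odd integrand); ∫ 3^2 dx = 9·2π.
So (1/(2π)) ∫_{-π}^{π} (9x + 3)^2 dx = 81π^2/3 + 9 = 27π^2 + 9.
Parseval ⇒ Σ |c_n|^2 = 27π^2 + 9.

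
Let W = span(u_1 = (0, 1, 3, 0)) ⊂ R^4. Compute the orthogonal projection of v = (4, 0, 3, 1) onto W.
proj_W(v) = (0, 9/10, 27/10, 0)

Set up U = [u_1 | ... | u_1] ∈ R^(4×1). The projector onto W = col(U) is P = U (U^T U)^(-1) U^T.
Compute U^T U =
  [10],
and U^T v = (9).
Solve U^T U · c = U^T v for the coefficients: c = (9/10). The projection is proj_W(v) = U c.
Check: (v - proj_W(v)) · u_1 = 0  (should be 0).
Result: proj_W(v) = (0, 9/10, 27/10, 0).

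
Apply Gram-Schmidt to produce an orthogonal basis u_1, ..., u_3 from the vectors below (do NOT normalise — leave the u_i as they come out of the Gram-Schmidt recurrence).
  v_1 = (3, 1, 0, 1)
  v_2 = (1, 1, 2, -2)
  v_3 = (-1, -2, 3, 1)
Orthogonal basis:
  u_1 = (3, 1, 0, 1)
  u_2 = (5/11, 9/11, 2, -24/11)
  u_3 = (1/106, -189/106, 140/53, 93/53)

Apply the Gram-Schmidt recurrence
  u_1 = v_1
  u_i = v_i − Σ_{j<i} ((v_i · u_j) / (u_j · u_j)) · u_j.

Step by step this gives:
  u_1 = (3, 1, 0, 1)
  u_2 = (5/11, 9/11, 2, -24/11)
  u_3 = (1/106, -189/106, 140/53, 93/53)

Orthogonality check:
  u_2 · u_1 = 0 (should be 0)
  u_3 · u_1 = 0 (should be 0)
  u_3 · u_2 = 0 (should be 0)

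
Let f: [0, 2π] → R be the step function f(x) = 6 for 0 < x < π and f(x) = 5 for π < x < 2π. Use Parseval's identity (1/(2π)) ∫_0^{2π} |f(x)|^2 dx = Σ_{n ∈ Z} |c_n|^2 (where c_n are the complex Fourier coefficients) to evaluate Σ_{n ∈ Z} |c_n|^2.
Σ |c_n|^2 = 61/2

Parseval equates the L^2 energy of f (normalised by 1/(2π)) with the ℓ^2 sum of its Fourier coefficients: (1/(2π)) ∫_0^{2π} |f|^2 = Σ |c_n|^2.
Compute the left side: (1/(2π)) [∫_0^π 6^2 dx + ∫_π^{2π} 5^2 dx] = (1/(2π)) · (36π + 25π) = (36 + 25)/2 = 61/2.
So Σ_{n ∈ Z} |c_n|^2 = 61/2.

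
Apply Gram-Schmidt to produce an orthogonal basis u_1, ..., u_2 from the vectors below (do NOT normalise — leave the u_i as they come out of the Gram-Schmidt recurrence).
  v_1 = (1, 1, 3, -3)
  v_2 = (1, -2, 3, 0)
Orthogonal basis:
  u_1 = (1, 1, 3, -3)
  u_2 = (3/5, -12/5, 9/5, 6/5)

Apply the Gram-Schmidt recurrence
  u_1 = v_1
  u_i = v_i − Σ_{j<i} ((v_i · u_j) / (u_j · u_j)) · u_j.

Step by step this gives:
  u_1 = (1, 1, 3, -3)
  u_2 = (3/5, -12/5, 9/5, 6/5)

Orthogonality check:
  u_2 · u_1 = 0 (should be 0)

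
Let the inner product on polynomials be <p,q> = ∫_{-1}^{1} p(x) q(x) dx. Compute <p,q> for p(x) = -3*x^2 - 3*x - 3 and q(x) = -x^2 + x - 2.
<p,q> = 86/5

Expand the product: p(x)·q(x) = 3*x^4 + 6*x^2 + 3*x + 6.
∫_{-1}^{1} of each monomial x^k gives [2/(k+1) if k even, 0 if k odd]. Integrating term-by-term (or equivalently evaluating the antiderivative F(x) = 3*x^5/5 + 2*x^3 + 3*x^2/2 + 6*x at the endpoints):
  F(1) − F(−1) = 101/10 − (-71/10) = 86/5.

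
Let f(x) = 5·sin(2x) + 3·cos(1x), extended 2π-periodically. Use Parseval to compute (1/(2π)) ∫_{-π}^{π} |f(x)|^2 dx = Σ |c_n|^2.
Σ |c_n|^2 = 17

Expand |f|^2 and use orthogonality of {sin(nx), cos(mx)} on [-π, π]:
  ∫_{-π}^{π} sin(nx)^2 dx = π, ∫ cos(mx)^2 dx = π, and cross terms integrate to 0.
So ∫_{-π}^{π} f(x)^2 dx = 5^2 · π + 3^2 · π = (25 + 9)π.
Divide by 2π: (25 + 9)/2 = 17.
By Parseval, this equals Σ |c_n|^2.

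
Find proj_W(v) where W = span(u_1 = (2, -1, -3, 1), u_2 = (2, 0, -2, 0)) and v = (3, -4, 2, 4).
proj_W(v) = (-3/5, -11/5, -8/5, 11/5)

Set up U = [u_1 | ... | u_2] ∈ R^(4×2). The projector onto W = col(U) is P = U (U^T U)^(-1) U^T.
Compute U^T U =
  [15, 10]
  [10, 8],
and U^T v = (8, 2).
Solve U^T U · c = U^T v for the coefficients: c = (11/5, -5/2). The projection is proj_W(v) = U c.
Check: (v - proj_W(v)) · u_1 = 0  (should be 0).
Check: (v - proj_W(v)) · u_2 = 0  (should be 0).
Result: proj_W(v) = (-3/5, -11/5, -8/5, 11/5).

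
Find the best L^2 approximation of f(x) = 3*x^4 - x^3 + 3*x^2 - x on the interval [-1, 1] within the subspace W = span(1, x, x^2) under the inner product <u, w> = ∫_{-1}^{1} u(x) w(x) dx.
g(x) = 39*x^2/7 - 8*x/5 - 9/35

The best approximation g ∈ W is the orthogonal projection of f onto W. Writing g = a_0 + a_1 x + a_2 x^2, the coefficients solve the normal equations G · a = b where
  G_{ij} = <φ_i, φ_j> and b_i = <f, φ_i>, with φ_0 = 1, φ_1 = x, φ_2 = x^2.
G =
  [2, 0, 2/3]
  [0, 2/3, 0]
  [2/3, 0, 2/5],
b = (16/5, -16/15, 72/35).
Solving gives a_0 = -9/35, a_1 = -8/5, a_2 = 39/7, so
  g(x) = 39*x^2/7 - 8*x/5 - 9/35.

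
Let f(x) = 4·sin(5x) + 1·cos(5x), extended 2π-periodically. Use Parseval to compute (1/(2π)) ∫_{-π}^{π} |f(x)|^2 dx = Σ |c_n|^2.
Σ |c_n|^2 = 17/2

Expand |f|^2 and use orthogonality of {sin(nx), cos(mx)} on [-π, π]:
  ∫_{-π}^{π} sin(nx)^2 dx = π, ∫ cos(mx)^2 dx = π, and cross terms integrate to 0.
So ∫_{-π}^{π} f(x)^2 dx = 4^2 · π + 1^2 · π = (16 + 1)π.
Divide by 2π: (16 + 1)/2 = 17/2.
By Parseval, this equals Σ |c_n|^2.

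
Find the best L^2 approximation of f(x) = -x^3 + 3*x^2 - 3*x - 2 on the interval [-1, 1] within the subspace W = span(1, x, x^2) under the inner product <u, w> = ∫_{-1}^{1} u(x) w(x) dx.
g(x) = 3*x^2 - 18*x/5 - 2

The best approximation g ∈ W is the orthogonal projection of f onto W. Writing g = a_0 + a_1 x + a_2 x^2, the coefficients solve the normal equations G · a = b where
  G_{ij} = <φ_i, φ_j> and b_i = <f, φ_i>, with φ_0 = 1, φ_1 = x, φ_2 = x^2.
G =
  [2, 0, 2/3]
  [0, 2/3, 0]
  [2/3, 0, 2/5],
b = (-2, -12/5, -2/15).
Solving gives a_0 = -2, a_1 = -18/5, a_2 = 3, so
  g(x) = 3*x^2 - 18*x/5 - 2.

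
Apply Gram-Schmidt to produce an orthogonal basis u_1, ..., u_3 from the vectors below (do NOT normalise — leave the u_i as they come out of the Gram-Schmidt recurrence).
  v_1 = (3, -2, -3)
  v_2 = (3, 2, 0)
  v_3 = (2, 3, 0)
Orthogonal basis:
  u_1 = (3, -2, -3)
  u_2 = (51/22, 27/11, 15/22)
  u_3 = (-10/29, 15/29, -20/29)

Apply the Gram-Schmidt recurrence
  u_1 = v_1
  u_i = v_i − Σ_{j<i} ((v_i · u_j) / (u_j · u_j)) · u_j.

Step by step this gives:
  u_1 = (3, -2, -3)
  u_2 = (51/22, 27/11, 15/22)
  u_3 = (-10/29, 15/29, -20/29)

Orthogonality check:
  u_2 · u_1 = 0 (should be 0)
  u_3 · u_1 = 0 (should be 0)
  u_3 · u_2 = 0 (should be 0)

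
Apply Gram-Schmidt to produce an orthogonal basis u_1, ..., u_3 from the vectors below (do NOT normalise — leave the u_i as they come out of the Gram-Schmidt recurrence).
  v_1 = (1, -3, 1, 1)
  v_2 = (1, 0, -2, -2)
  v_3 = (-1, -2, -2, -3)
Orthogonal basis:
  u_1 = (1, -3, 1, 1)
  u_2 = (5/4, -3/4, -7/4, -7/4)
  u_3 = (-26/11, -13/11, -1/11, -12/11)

Apply the Gram-Schmidt recurrence
  u_1 = v_1
  u_i = v_i − Σ_{j<i} ((v_i · u_j) / (u_j · u_j)) · u_j.

Step by step this gives:
  u_1 = (1, -3, 1, 1)
  u_2 = (5/4, -3/4, -7/4, -7/4)
  u_3 = (-26/11, -13/11, -1/11, -12/11)

Orthogonality check:
  u_2 · u_1 = 0 (should be 0)
  u_3 · u_1 = 0 (should be 0)
  u_3 · u_2 = 0 (should be 0)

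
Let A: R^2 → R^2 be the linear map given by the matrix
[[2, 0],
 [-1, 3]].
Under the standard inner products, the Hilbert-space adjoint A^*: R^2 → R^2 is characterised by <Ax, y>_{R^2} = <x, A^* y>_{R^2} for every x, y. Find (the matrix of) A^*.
A^* = A^T =
[[2, -1],
 [0, 3]]

For real matrices with standard dot products, the defining identity <Ax, y> = <x, A^* y> gives (Ax)^T y = x^T (A^*) y, i.e. x^T A^T y = x^T (A^*) y. Since this holds for all x, y, we must have A^* = A^T. Therefore
A^* =
[[2, -1],
 [0, 3]].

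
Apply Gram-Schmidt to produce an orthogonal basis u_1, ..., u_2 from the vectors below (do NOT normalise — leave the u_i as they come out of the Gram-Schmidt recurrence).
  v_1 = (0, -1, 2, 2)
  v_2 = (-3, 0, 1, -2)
Orthogonal basis:
  u_1 = (0, -1, 2, 2)
  u_2 = (-3, -2/9, 13/9, -14/9)

Apply the Gram-Schmidt recurrence
  u_1 = v_1
  u_i = v_i − Σ_{j<i} ((v_i · u_j) / (u_j · u_j)) · u_j.

Step by step this gives:
  u_1 = (0, -1, 2, 2)
  u_2 = (-3, -2/9, 13/9, -14/9)

Orthogonality check:
  u_2 · u_1 = 0 (should be 0)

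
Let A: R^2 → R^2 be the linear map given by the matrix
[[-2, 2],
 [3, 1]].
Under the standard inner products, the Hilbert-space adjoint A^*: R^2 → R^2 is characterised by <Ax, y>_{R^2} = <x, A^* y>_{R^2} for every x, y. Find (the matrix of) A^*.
A^* = A^T =
[[-2, 3],
 [2, 1]]

For real matrices with standard dot products, the defining identity <Ax, y> = <x, A^* y> gives (Ax)^T y = x^T (A^*) y, i.e. x^T A^T y = x^T (A^*) y. Since this holds for all x, y, we must have A^* = A^T. Therefore
A^* =
[[-2, 3],
 [2, 1]].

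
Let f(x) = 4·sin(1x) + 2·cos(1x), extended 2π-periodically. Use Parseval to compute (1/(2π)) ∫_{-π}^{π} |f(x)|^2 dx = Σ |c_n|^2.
Σ |c_n|^2 = 10

Expand |f|^2 and use orthogonality of {sin(nx), cos(mx)} on [-π, π]:
  ∫_{-π}^{π} sin(nx)^2 dx = π, ∫ cos(mx)^2 dx = π, and cross terms integrate to 0.
So ∫_{-π}^{π} f(x)^2 dx = 4^2 · π + 2^2 · π = (16 + 4)π.
Divide by 2π: (16 + 4)/2 = 10.
By Parseval, this equals Σ |c_n|^2.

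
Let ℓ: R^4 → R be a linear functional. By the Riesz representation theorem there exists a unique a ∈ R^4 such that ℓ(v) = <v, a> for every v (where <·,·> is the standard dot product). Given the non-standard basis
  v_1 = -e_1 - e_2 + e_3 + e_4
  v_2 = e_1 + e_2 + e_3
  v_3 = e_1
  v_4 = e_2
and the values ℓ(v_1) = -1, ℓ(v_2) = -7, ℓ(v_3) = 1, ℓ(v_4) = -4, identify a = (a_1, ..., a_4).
a = (1, -4, -4, 0)

Write a = (a_1, ..., a_4) in the standard basis. For each basis vector v_i, ℓ(v_i) = <v_i, a> is a linear equation in the a_j's. Collect the n equations into a matrix system V a = ℓ, where row i of V is v_i (expressed in the standard basis). Since V is invertible (lower-triangular with 1s on the diagonal, up to permutation), solve by back-substitution:
  V =
[[-1, -1, 1, 1],
 [1, 1, 1, 0],
 [1, 0, 0, 0],
 [0, 1, 0, 0]]
  V a = (-1, -7, 1, -4)
Solving gives a = (1, -4, -4, 0).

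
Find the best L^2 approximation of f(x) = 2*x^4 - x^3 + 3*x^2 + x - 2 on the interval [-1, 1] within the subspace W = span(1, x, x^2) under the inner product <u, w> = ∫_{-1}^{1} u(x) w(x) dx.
g(x) = 33*x^2/7 + 2*x/5 - 76/35

The best approximation g ∈ W is the orthogonal projection of f onto W. Writing g = a_0 + a_1 x + a_2 x^2, the coefficients solve the normal equations G · a = b where
  G_{ij} = <φ_i, φ_j> and b_i = <f, φ_i>, with φ_0 = 1, φ_1 = x, φ_2 = x^2.
G =
  [2, 0, 2/3]
  [0, 2/3, 0]
  [2/3, 0, 2/5],
b = (-6/5, 4/15, 46/105).
Solving gives a_0 = -76/35, a_1 = 2/5, a_2 = 33/7, so
  g(x) = 33*x^2/7 + 2*x/5 - 76/35.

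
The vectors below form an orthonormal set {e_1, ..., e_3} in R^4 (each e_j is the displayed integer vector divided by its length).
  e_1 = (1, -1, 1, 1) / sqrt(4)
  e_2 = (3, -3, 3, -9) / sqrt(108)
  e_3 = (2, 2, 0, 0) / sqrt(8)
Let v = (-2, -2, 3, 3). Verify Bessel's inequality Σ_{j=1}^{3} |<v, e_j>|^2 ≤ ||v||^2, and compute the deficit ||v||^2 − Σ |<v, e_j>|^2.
Σ |<v, e_j>|^2 = 20; ||v||^2 = 26; deficit = 6

Write each e_j = u_j / sqrt(<u_j, u_j>) where u_j is the displayed integer vector. Then <v, e_j> = <v, u_j> / sqrt(<u_j, u_j>), so |<v, e_j>|^2 = <v, u_j>^2 / <u_j, u_j>.
Coefficients: <v, e_1> = 6/sqrt(4), <v, e_2> = -18/sqrt(108), <v, e_3> = -8/sqrt(8).
Square and sum: Σ |<v, e_j>|^2 = 20.
Compute ||v||^2 = v·v = 26.
Deficit = 26 − 20 = 6 ≥ 0, confirming Bessel's inequality. (The deficit equals ||v − Σ <v,e_j> e_j||^2, the squared distance from v to span{e_j}.)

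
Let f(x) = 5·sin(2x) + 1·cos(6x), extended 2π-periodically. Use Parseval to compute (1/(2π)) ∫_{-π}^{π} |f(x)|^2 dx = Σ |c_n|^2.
Σ |c_n|^2 = 13

Expand |f|^2 and use orthogonality of {sin(nx), cos(mx)} on [-π, π]:
  ∫_{-π}^{π} sin(nx)^2 dx = π, ∫ cos(mx)^2 dx = π, and cross terms integrate to 0.
So ∫_{-π}^{π} f(x)^2 dx = 5^2 · π + 1^2 · π = (25 + 1)π.
Divide by 2π: (25 + 1)/2 = 13.
By Parseval, this equals Σ |c_n|^2.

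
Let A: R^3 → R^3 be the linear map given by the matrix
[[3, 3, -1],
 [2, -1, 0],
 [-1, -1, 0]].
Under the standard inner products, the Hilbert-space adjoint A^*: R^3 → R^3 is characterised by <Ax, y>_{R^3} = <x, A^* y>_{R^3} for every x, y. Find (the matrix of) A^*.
A^* = A^T =
[[3, 2, -1],
 [3, -1, -1],
 [-1, 0, 0]]

For real matrices with standard dot products, the defining identity <Ax, y> = <x, A^* y> gives (Ax)^T y = x^T (A^*) y, i.e. x^T A^T y = x^T (A^*) y. Since this holds for all x, y, we must have A^* = A^T. Therefore
A^* =
[[3, 2, -1],
 [3, -1, -1],
 [-1, 0, 0]].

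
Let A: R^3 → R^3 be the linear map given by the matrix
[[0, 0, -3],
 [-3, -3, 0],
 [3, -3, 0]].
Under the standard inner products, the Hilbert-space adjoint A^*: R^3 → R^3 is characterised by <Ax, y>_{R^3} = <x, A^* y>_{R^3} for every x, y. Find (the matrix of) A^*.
A^* = A^T =
[[0, -3, 3],
 [0, -3, -3],
 [-3, 0, 0]]

For real matrices with standard dot products, the defining identity <Ax, y> = <x, A^* y> gives (Ax)^T y = x^T (A^*) y, i.e. x^T A^T y = x^T (A^*) y. Since this holds for all x, y, we must have A^* = A^T. Therefore
A^* =
[[0, -3, 3],
 [0, -3, -3],
 [-3, 0, 0]].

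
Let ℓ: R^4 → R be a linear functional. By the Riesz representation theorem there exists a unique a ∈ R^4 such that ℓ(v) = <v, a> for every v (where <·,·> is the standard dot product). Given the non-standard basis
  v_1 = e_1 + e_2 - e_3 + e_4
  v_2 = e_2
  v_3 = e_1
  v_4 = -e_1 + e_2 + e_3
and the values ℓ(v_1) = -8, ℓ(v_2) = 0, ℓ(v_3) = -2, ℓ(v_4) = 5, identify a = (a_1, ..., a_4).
a = (-2, 0, 3, -3)

Write a = (a_1, ..., a_4) in the standard basis. For each basis vector v_i, ℓ(v_i) = <v_i, a> is a linear equation in the a_j's. Collect the n equations into a matrix system V a = ℓ, where row i of V is v_i (expressed in the standard basis). Since V is invertible (lower-triangular with 1s on the diagonal, up to permutation), solve by back-substitution:
  V =
[[1, 1, -1, 1],
 [0, 1, 0, 0],
 [1, 0, 0, 0],
 [-1, 1, 1, 0]]
  V a = (-8, 0, -2, 5)
Solving gives a = (-2, 0, 3, -3).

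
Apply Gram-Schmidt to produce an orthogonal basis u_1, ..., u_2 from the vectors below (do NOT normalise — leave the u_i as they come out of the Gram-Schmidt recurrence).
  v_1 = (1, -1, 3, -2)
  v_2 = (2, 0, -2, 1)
Orthogonal basis:
  u_1 = (1, -1, 3, -2)
  u_2 = (12/5, -2/5, -4/5, 1/5)

Apply the Gram-Schmidt recurrence
  u_1 = v_1
  u_i = v_i − Σ_{j<i} ((v_i · u_j) / (u_j · u_j)) · u_j.

Step by step this gives:
  u_1 = (1, -1, 3, -2)
  u_2 = (12/5, -2/5, -4/5, 1/5)

Orthogonality check:
  u_2 · u_1 = 0 (should be 0)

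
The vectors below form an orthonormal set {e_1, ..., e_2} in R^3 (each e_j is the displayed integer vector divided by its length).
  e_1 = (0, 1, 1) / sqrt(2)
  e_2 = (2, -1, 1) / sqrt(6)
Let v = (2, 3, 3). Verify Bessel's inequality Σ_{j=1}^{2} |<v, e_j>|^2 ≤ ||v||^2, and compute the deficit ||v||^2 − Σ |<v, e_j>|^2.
Σ |<v, e_j>|^2 = 62/3; ||v||^2 = 22; deficit = 4/3

Write each e_j = u_j / sqrt(<u_j, u_j>) where u_j is the displayed integer vector. Then <v, e_j> = <v, u_j> / sqrt(<u_j, u_j>), so |<v, e_j>|^2 = <v, u_j>^2 / <u_j, u_j>.
Coefficients: <v, e_1> = 6/sqrt(2), <v, e_2> = 4/sqrt(6).
Square and sum: Σ |<v, e_j>|^2 = 62/3.
Compute ||v||^2 = v·v = 22.
Deficit = 22 − 62/3 = 4/3 ≥ 0, confirming Bessel's inequality. (The deficit equals ||v − Σ <v,e_j> e_j||^2, the squared distance from v to span{e_j}.)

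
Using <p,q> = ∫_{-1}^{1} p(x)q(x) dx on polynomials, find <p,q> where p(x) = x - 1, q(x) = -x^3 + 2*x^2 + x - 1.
<p,q> = 14/15

Expand the product: p(x)·q(x) = -x^4 + 3*x^3 - x^2 - 2*x + 1.
∫_{-1}^{1} of each monomial x^k gives [2/(k+1) if k even, 0 if k odd]. Integrating term-by-term (or equivalently evaluating the antiderivative F(x) = -x^5/5 + 3*x^4/4 - x^3/3 - x^2 + x at the endpoints):
  F(1) − F(−1) = 13/60 − (-43/60) = 14/15.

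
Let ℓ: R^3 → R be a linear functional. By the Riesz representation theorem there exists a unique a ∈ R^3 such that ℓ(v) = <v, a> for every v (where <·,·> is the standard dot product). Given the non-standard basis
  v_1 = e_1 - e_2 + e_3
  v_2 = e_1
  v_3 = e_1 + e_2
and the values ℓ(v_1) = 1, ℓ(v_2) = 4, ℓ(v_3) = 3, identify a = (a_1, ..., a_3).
a = (4, -1, -4)

Write a = (a_1, ..., a_3) in the standard basis. For each basis vector v_i, ℓ(v_i) = <v_i, a> is a linear equation in the a_j's. Collect the n equations into a matrix system V a = ℓ, where row i of V is v_i (expressed in the standard basis). Since V is invertible (lower-triangular with 1s on the diagonal, up to permutation), solve by back-substitution:
  V =
[[1, -1, 1],
 [1, 0, 0],
 [1, 1, 0]]
  V a = (1, 4, 3)
Solving gives a = (4, -1, -4).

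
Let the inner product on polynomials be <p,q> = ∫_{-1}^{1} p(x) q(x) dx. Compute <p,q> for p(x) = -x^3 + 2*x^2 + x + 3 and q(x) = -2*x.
<p,q> = -8/15

Expand the product: p(x)·q(x) = 2*x^4 - 4*x^3 - 2*x^2 - 6*x.
∫_{-1}^{1} of each monomial x^k gives [2/(k+1) if k even, 0 if k odd]. Integrating term-by-term (or equivalently evaluating the antiderivative F(x) = 2*x^5/5 - x^4 - 2*x^3/3 - 3*x^2 at the endpoints):
  F(1) − F(−1) = -64/15 − (-56/15) = -8/15.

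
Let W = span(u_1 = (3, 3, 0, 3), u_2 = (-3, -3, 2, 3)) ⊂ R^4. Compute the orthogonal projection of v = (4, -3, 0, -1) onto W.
proj_W(v) = (3/7, 3/7, -3/7, -6/7)

Set up U = [u_1 | ... | u_2] ∈ R^(4×2). The projector onto W = col(U) is P = U (U^T U)^(-1) U^T.
Compute U^T U =
  [27, -9]
  [-9, 31],
and U^T v = (0, -6).
Solve U^T U · c = U^T v for the coefficients: c = (-1/14, -3/14). The projection is proj_W(v) = U c.
Check: (v - proj_W(v)) · u_1 = 0  (should be 0).
Check: (v - proj_W(v)) · u_2 = 0  (should be 0).
Result: proj_W(v) = (3/7, 3/7, -3/7, -6/7).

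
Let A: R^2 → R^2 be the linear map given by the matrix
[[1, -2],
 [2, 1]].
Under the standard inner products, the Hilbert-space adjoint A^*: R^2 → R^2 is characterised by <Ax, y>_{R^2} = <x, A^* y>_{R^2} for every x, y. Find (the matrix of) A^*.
A^* = A^T =
[[1, 2],
 [-2, 1]]

For real matrices with standard dot products, the defining identity <Ax, y> = <x, A^* y> gives (Ax)^T y = x^T (A^*) y, i.e. x^T A^T y = x^T (A^*) y. Since this holds for all x, y, we must have A^* = A^T. Therefore
A^* =
[[1, 2],
 [-2, 1]].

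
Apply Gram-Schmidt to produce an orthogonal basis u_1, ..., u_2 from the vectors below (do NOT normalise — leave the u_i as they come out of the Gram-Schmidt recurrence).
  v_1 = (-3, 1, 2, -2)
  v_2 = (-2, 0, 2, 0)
Orthogonal basis:
  u_1 = (-3, 1, 2, -2)
  u_2 = (-1/3, -5/9, 8/9, 10/9)

Apply the Gram-Schmidt recurrence
  u_1 = v_1
  u_i = v_i − Σ_{j<i} ((v_i · u_j) / (u_j · u_j)) · u_j.

Step by step this gives:
  u_1 = (-3, 1, 2, -2)
  u_2 = (-1/3, -5/9, 8/9, 10/9)

Orthogonality check:
  u_2 · u_1 = 0 (should be 0)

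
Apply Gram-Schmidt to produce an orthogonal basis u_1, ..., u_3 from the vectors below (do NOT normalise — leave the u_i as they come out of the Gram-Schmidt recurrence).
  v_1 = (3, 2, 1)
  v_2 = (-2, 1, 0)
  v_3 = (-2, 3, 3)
Orthogonal basis:
  u_1 = (3, 2, 1)
  u_2 = (-8/7, 11/7, 2/7)
  u_3 = (-17/54, -17/27, 119/54)

Apply the Gram-Schmidt recurrence
  u_1 = v_1
  u_i = v_i − Σ_{j<i} ((v_i · u_j) / (u_j · u_j)) · u_j.

Step by step this gives:
  u_1 = (3, 2, 1)
  u_2 = (-8/7, 11/7, 2/7)
  u_3 = (-17/54, -17/27, 119/54)

Orthogonality check:
  u_2 · u_1 = 0 (should be 0)
  u_3 · u_1 = 0 (should be 0)
  u_3 · u_2 = 0 (should be 0)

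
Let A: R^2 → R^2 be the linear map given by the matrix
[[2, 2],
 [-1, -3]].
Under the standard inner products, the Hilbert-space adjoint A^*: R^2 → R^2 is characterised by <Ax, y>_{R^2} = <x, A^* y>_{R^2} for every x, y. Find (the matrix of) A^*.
A^* = A^T =
[[2, -1],
 [2, -3]]

For real matrices with standard dot products, the defining identity <Ax, y> = <x, A^* y> gives (Ax)^T y = x^T (A^*) y, i.e. x^T A^T y = x^T (A^*) y. Since this holds for all x, y, we must have A^* = A^T. Therefore
A^* =
[[2, -1],
 [2, -3]].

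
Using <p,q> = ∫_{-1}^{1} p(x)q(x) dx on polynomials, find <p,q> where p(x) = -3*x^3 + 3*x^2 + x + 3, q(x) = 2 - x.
<p,q> = 248/15

Expand the product: p(x)·q(x) = 3*x^4 - 9*x^3 + 5*x^2 - x + 6.
∫_{-1}^{1} of each monomial x^k gives [2/(k+1) if k even, 0 if k odd]. Integrating term-by-term (or equivalently evaluating the antiderivative F(x) = 3*x^5/5 - 9*x^4/4 + 5*x^3/3 - x^2/2 + 6*x at the endpoints):
  F(1) − F(−1) = 331/60 − (-661/60) = 248/15.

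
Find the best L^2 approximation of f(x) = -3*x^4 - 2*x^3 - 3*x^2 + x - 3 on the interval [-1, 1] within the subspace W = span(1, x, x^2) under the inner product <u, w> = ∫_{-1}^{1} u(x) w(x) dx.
g(x) = -39*x^2/7 - x/5 - 96/35

The best approximation g ∈ W is the orthogonal projection of f onto W. Writing g = a_0 + a_1 x + a_2 x^2, the coefficients solve the normal equations G · a = b where
  G_{ij} = <φ_i, φ_j> and b_i = <f, φ_i>, with φ_0 = 1, φ_1 = x, φ_2 = x^2.
G =
  [2, 0, 2/3]
  [0, 2/3, 0]
  [2/3, 0, 2/5],
b = (-46/5, -2/15, -142/35).
Solving gives a_0 = -96/35, a_1 = -1/5, a_2 = -39/7, so
  g(x) = -39*x^2/7 - x/5 - 96/35.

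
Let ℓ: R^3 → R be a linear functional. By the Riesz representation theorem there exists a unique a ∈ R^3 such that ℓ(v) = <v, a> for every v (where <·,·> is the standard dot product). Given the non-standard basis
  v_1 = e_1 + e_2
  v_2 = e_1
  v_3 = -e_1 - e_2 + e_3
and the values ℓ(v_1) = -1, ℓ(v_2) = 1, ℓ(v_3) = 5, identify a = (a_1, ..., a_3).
a = (1, -2, 4)

Write a = (a_1, ..., a_3) in the standard basis. For each basis vector v_i, ℓ(v_i) = <v_i, a> is a linear equation in the a_j's. Collect the n equations into a matrix system V a = ℓ, where row i of V is v_i (expressed in the standard basis). Since V is invertible (lower-triangular with 1s on the diagonal, up to permutation), solve by back-substitution:
  V =
[[1, 1, 0],
 [1, 0, 0],
 [-1, -1, 1]]
  V a = (-1, 1, 5)
Solving gives a = (1, -2, 4).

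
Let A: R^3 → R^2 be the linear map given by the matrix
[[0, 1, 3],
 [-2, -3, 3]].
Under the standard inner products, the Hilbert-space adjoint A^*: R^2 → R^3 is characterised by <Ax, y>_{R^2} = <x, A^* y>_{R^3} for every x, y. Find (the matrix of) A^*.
A^* = A^T =
[[0, -2],
 [1, -3],
 [3, 3]]

For real matrices with standard dot products, the defining identity <Ax, y> = <x, A^* y> gives (Ax)^T y = x^T (A^*) y, i.e. x^T A^T y = x^T (A^*) y. Since this holds for all x, y, we must have A^* = A^T. Therefore
A^* =
[[0, -2],
 [1, -3],
 [3, 3]].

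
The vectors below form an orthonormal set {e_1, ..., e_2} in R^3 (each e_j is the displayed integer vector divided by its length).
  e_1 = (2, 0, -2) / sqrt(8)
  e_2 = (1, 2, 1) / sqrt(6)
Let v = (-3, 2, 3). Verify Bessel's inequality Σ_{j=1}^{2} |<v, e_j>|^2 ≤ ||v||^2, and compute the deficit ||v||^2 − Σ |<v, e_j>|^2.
Σ |<v, e_j>|^2 = 62/3; ||v||^2 = 22; deficit = 4/3

Write each e_j = u_j / sqrt(<u_j, u_j>) where u_j is the displayed integer vector. Then <v, e_j> = <v, u_j> / sqrt(<u_j, u_j>), so |<v, e_j>|^2 = <v, u_j>^2 / <u_j, u_j>.
Coefficients: <v, e_1> = -12/sqrt(8), <v, e_2> = 4/sqrt(6).
Square and sum: Σ |<v, e_j>|^2 = 62/3.
Compute ||v||^2 = v·v = 22.
Deficit = 22 − 62/3 = 4/3 ≥ 0, confirming Bessel's inequality. (The deficit equals ||v − Σ <v,e_j> e_j||^2, the squared distance from v to span{e_j}.)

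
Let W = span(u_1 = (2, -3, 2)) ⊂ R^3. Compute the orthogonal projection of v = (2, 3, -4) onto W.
proj_W(v) = (-26/17, 39/17, -26/17)

Set up U = [u_1 | ... | u_1] ∈ R^(3×1). The projector onto W = col(U) is P = U (U^T U)^(-1) U^T.
Compute U^T U =
  [17],
and U^T v = (-13).
Solve U^T U · c = U^T v for the coefficients: c = (-13/17). The projection is proj_W(v) = U c.
Check: (v - proj_W(v)) · u_1 = 0  (should be 0).
Result: proj_W(v) = (-26/17, 39/17, -26/17).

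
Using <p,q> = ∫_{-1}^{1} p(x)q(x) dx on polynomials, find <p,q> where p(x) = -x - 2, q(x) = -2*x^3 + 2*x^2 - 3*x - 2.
<p,q> = 122/15

Expand the product: p(x)·q(x) = 2*x^4 + 2*x^3 - x^2 + 8*x + 4.
∫_{-1}^{1} of each monomial x^k gives [2/(k+1) if k even, 0 if k odd]. Integrating term-by-term (or equivalently evaluating the antiderivative F(x) = 2*x^5/5 + x^4/2 - x^3/3 + 4*x^2 + 4*x at the endpoints):
  F(1) − F(−1) = 257/30 − (13/30) = 122/15.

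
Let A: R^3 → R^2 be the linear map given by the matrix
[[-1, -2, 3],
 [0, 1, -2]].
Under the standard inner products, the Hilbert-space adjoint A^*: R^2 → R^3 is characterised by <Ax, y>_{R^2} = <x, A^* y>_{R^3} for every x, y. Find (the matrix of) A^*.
A^* = A^T =
[[-1, 0],
 [-2, 1],
 [3, -2]]

For real matrices with standard dot products, the defining identity <Ax, y> = <x, A^* y> gives (Ax)^T y = x^T (A^*) y, i.e. x^T A^T y = x^T (A^*) y. Since this holds for all x, y, we must have A^* = A^T. Therefore
A^* =
[[-1, 0],
 [-2, 1],
 [3, -2]].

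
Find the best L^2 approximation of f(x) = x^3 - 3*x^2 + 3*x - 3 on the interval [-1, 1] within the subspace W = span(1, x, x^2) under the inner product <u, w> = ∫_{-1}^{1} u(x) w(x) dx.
g(x) = -3*x^2 + 18*x/5 - 3

The best approximation g ∈ W is the orthogonal projection of f onto W. Writing g = a_0 + a_1 x + a_2 x^2, the coefficients solve the normal equations G · a = b where
  G_{ij} = <φ_i, φ_j> and b_i = <f, φ_i>, with φ_0 = 1, φ_1 = x, φ_2 = x^2.
G =
  [2, 0, 2/3]
  [0, 2/3, 0]
  [2/3, 0, 2/5],
b = (-8, 12/5, -16/5).
Solving gives a_0 = -3, a_1 = 18/5, a_2 = -3, so
  g(x) = -3*x^2 + 18*x/5 - 3.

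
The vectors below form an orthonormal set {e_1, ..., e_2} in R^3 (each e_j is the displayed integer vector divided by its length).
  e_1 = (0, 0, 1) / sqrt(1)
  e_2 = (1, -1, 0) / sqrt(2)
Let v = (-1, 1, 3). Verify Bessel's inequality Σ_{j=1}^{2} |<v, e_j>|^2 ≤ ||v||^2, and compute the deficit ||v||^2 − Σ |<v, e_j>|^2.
Σ |<v, e_j>|^2 = 11; ||v||^2 = 11; deficit = 0

Write each e_j = u_j / sqrt(<u_j, u_j>) where u_j is the displayed integer vector. Then <v, e_j> = <v, u_j> / sqrt(<u_j, u_j>), so |<v, e_j>|^2 = <v, u_j>^2 / <u_j, u_j>.
Coefficients: <v, e_1> = 3/sqrt(1), <v, e_2> = -2/sqrt(2).
Square and sum: Σ |<v, e_j>|^2 = 11.
Compute ||v||^2 = v·v = 11.
Deficit = 11 − 11 = 0 ≥ 0, confirming Bessel's inequality. (The deficit equals ||v − Σ <v,e_j> e_j||^2, the squared distance from v to span{e_j}.)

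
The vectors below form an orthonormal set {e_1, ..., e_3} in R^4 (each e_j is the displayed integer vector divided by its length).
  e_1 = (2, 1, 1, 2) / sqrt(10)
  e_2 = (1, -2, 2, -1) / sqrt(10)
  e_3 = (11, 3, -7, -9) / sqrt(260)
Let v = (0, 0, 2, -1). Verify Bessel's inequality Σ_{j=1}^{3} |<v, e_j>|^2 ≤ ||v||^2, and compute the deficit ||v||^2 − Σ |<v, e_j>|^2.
Σ |<v, e_j>|^2 = 135/52; ||v||^2 = 5; deficit = 125/52

Write each e_j = u_j / sqrt(<u_j, u_j>) where u_j is the displayed integer vector. Then <v, e_j> = <v, u_j> / sqrt(<u_j, u_j>), so |<v, e_j>|^2 = <v, u_j>^2 / <u_j, u_j>.
Coefficients: <v, e_1> = 0/sqrt(10), <v, e_2> = 5/sqrt(10), <v, e_3> = -5/sqrt(260).
Square and sum: Σ |<v, e_j>|^2 = 135/52.
Compute ||v||^2 = v·v = 5.
Deficit = 5 − 135/52 = 125/52 ≥ 0, confirming Bessel's inequality. (The deficit equals ||v − Σ <v,e_j> e_j||^2, the squared distance from v to span{e_j}.)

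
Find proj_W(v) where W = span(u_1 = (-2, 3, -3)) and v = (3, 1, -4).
proj_W(v) = (-9/11, 27/22, -27/22)

Set up U = [u_1 | ... | u_1] ∈ R^(3×1). The projector onto W = col(U) is P = U (U^T U)^(-1) U^T.
Compute U^T U =
  [22],
and U^T v = (9).
Solve U^T U · c = U^T v for the coefficients: c = (9/22). The projection is proj_W(v) = U c.
Check: (v - proj_W(v)) · u_1 = 0  (should be 0).
Result: proj_W(v) = (-9/11, 27/22, -27/22).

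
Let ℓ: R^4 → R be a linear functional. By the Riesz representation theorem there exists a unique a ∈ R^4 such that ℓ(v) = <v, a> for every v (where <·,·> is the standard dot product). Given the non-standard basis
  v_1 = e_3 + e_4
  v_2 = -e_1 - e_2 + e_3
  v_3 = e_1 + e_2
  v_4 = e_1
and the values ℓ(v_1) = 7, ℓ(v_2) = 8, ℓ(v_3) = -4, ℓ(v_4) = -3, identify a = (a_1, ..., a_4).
a = (-3, -1, 4, 3)

Write a = (a_1, ..., a_4) in the standard basis. For each basis vector v_i, ℓ(v_i) = <v_i, a> is a linear equation in the a_j's. Collect the n equations into a matrix system V a = ℓ, where row i of V is v_i (expressed in the standard basis). Since V is invertible (lower-triangular with 1s on the diagonal, up to permutation), solve by back-substitution:
  V =
[[0, 0, 1, 1],
 [-1, -1, 1, 0],
 [1, 1, 0, 0],
 [1, 0, 0, 0]]
  V a = (7, 8, -4, -3)
Solving gives a = (-3, -1, 4, 3).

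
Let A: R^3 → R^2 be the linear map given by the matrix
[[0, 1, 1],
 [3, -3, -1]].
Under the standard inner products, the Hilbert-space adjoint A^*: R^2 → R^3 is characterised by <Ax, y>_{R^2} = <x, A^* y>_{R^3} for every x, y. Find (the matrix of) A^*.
A^* = A^T =
[[0, 3],
 [1, -3],
 [1, -1]]

For real matrices with standard dot products, the defining identity <Ax, y> = <x, A^* y> gives (Ax)^T y = x^T (A^*) y, i.e. x^T A^T y = x^T (A^*) y. Since this holds for all x, y, we must have A^* = A^T. Therefore
A^* =
[[0, 3],
 [1, -3],
 [1, -1]].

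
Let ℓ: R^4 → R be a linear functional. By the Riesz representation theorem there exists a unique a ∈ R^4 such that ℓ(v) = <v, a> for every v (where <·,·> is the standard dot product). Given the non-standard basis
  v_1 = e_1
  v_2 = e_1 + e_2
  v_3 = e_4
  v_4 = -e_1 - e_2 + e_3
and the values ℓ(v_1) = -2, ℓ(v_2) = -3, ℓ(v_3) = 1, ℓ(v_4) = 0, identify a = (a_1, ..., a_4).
a = (-2, -1, -3, 1)

Write a = (a_1, ..., a_4) in the standard basis. For each basis vector v_i, ℓ(v_i) = <v_i, a> is a linear equation in the a_j's. Collect the n equations into a matrix system V a = ℓ, where row i of V is v_i (expressed in the standard basis). Since V is invertible (lower-triangular with 1s on the diagonal, up to permutation), solve by back-substitution:
  V =
[[1, 0, 0, 0],
 [1, 1, 0, 0],
 [0, 0, 0, 1],
 [-1, -1, 1, 0]]
  V a = (-2, -3, 1, 0)
Solving gives a = (-2, -1, -3, 1).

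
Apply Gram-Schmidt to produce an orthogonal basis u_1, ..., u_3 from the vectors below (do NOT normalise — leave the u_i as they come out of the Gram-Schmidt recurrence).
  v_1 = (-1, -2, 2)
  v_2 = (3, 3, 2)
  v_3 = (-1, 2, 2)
Orthogonal basis:
  u_1 = (-1, -2, 2)
  u_2 = (22/9, 17/9, 28/9)
  u_3 = (-320/173, 256/173, 96/173)

Apply the Gram-Schmidt recurrence
  u_1 = v_1
  u_i = v_i − Σ_{j<i} ((v_i · u_j) / (u_j · u_j)) · u_j.

Step by step this gives:
  u_1 = (-1, -2, 2)
  u_2 = (22/9, 17/9, 28/9)
  u_3 = (-320/173, 256/173, 96/173)

Orthogonality check:
  u_2 · u_1 = 0 (should be 0)
  u_3 · u_1 = 0 (should be 0)
  u_3 · u_2 = 0 (should be 0)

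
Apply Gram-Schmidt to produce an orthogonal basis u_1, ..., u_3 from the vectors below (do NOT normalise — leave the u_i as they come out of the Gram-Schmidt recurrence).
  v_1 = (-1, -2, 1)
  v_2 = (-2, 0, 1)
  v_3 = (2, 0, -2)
Orthogonal basis:
  u_1 = (-1, -2, 1)
  u_2 = (-3/2, 1, 1/2)
  u_3 = (-8/21, -4/21, -16/21)

Apply the Gram-Schmidt recurrence
  u_1 = v_1
  u_i = v_i − Σ_{j<i} ((v_i · u_j) / (u_j · u_j)) · u_j.

Step by step this gives:
  u_1 = (-1, -2, 1)
  u_2 = (-3/2, 1, 1/2)
  u_3 = (-8/21, -4/21, -16/21)

Orthogonality check:
  u_2 · u_1 = 0 (should be 0)
  u_3 · u_1 = 0 (should be 0)
  u_3 · u_2 = 0 (should be 0)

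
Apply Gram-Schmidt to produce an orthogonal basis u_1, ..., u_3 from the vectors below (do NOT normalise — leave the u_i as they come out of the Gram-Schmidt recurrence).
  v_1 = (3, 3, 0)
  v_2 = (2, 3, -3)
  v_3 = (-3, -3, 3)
Orthogonal basis:
  u_1 = (3, 3, 0)
  u_2 = (-1/2, 1/2, -3)
  u_3 = (-9/19, 9/19, 3/19)

Apply the Gram-Schmidt recurrence
  u_1 = v_1
  u_i = v_i − Σ_{j<i} ((v_i · u_j) / (u_j · u_j)) · u_j.

Step by step this gives:
  u_1 = (3, 3, 0)
  u_2 = (-1/2, 1/2, -3)
  u_3 = (-9/19, 9/19, 3/19)

Orthogonality check:
  u_2 · u_1 = 0 (should be 0)
  u_3 · u_1 = 0 (should be 0)
  u_3 · u_2 = 0 (should be 0)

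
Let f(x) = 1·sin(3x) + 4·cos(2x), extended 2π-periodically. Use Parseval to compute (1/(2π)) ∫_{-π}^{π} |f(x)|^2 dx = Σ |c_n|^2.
Σ |c_n|^2 = 17/2

Expand |f|^2 and use orthogonality of {sin(nx), cos(mx)} on [-π, π]:
  ∫_{-π}^{π} sin(nx)^2 dx = π, ∫ cos(mx)^2 dx = π, and cross terms integrate to 0.
So ∫_{-π}^{π} f(x)^2 dx = 1^2 · π + 4^2 · π = (1 + 16)π.
Divide by 2π: (1 + 16)/2 = 17/2.
By Parseval, this equals Σ |c_n|^2.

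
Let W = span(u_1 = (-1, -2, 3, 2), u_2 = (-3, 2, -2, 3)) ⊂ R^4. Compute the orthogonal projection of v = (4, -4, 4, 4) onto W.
proj_W(v) = (184/467, -1744/467, 2352/467, 424/467)

Set up U = [u_1 | ... | u_2] ∈ R^(4×2). The projector onto W = col(U) is P = U (U^T U)^(-1) U^T.
Compute U^T U =
  [18, -1]
  [-1, 26],
and U^T v = (24, -16).
Solve U^T U · c = U^T v for the coefficients: c = (608/467, -264/467). The projection is proj_W(v) = U c.
Check: (v - proj_W(v)) · u_1 = 0  (should be 0).
Check: (v - proj_W(v)) · u_2 = 0  (should be 0).
Result: proj_W(v) = (184/467, -1744/467, 2352/467, 424/467).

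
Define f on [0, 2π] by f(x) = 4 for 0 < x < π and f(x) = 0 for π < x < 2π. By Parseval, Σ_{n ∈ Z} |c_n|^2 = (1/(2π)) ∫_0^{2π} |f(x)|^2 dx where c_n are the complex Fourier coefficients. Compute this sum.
Σ |c_n|^2 = 8

Parseval equates the L^2 energy of f (normalised by 1/(2π)) with the ℓ^2 sum of its Fourier coefficients: (1/(2π)) ∫_0^{2π} |f|^2 = Σ |c_n|^2.
Compute the left side: (1/(2π)) [∫_0^π 4^2 dx + ∫_π^{2π} 0^2 dx] = (1/(2π)) · (16π + 0π) = (16 + 0)/2 = 8.
So Σ_{n ∈ Z} |c_n|^2 = 8.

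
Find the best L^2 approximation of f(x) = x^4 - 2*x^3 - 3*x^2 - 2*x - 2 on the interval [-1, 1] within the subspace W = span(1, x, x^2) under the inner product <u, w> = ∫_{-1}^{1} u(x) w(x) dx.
g(x) = -15*x^2/7 - 16*x/5 - 73/35

The best approximation g ∈ W is the orthogonal projection of f onto W. Writing g = a_0 + a_1 x + a_2 x^2, the coefficients solve the normal equations G · a = b where
  G_{ij} = <φ_i, φ_j> and b_i = <f, φ_i>, with φ_0 = 1, φ_1 = x, φ_2 = x^2.
G =
  [2, 0, 2/3]
  [0, 2/3, 0]
  [2/3, 0, 2/5],
b = (-28/5, -32/15, -236/105).
Solving gives a_0 = -73/35, a_1 = -16/5, a_2 = -15/7, so
  g(x) = -15*x^2/7 - 16*x/5 - 73/35.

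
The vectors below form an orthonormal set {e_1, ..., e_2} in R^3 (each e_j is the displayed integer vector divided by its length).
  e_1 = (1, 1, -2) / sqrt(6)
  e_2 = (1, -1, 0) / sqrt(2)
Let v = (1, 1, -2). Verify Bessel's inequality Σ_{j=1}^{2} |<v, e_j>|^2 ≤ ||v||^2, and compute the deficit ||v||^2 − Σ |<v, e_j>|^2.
Σ |<v, e_j>|^2 = 6; ||v||^2 = 6; deficit = 0

Write each e_j = u_j / sqrt(<u_j, u_j>) where u_j is the displayed integer vector. Then <v, e_j> = <v, u_j> / sqrt(<u_j, u_j>), so |<v, e_j>|^2 = <v, u_j>^2 / <u_j, u_j>.
Coefficients: <v, e_1> = 6/sqrt(6), <v, e_2> = 0/sqrt(2).
Square and sum: Σ |<v, e_j>|^2 = 6.
Compute ||v||^2 = v·v = 6.
Deficit = 6 − 6 = 0 ≥ 0, confirming Bessel's inequality. (The deficit equals ||v − Σ <v,e_j> e_j||^2, the squared distance from v to span{e_j}.)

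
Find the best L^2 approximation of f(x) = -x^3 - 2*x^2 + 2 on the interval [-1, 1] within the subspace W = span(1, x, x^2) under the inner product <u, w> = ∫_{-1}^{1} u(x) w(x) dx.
g(x) = -2*x^2 - 3*x/5 + 2

The best approximation g ∈ W is the orthogonal projection of f onto W. Writing g = a_0 + a_1 x + a_2 x^2, the coefficients solve the normal equations G · a = b where
  G_{ij} = <φ_i, φ_j> and b_i = <f, φ_i>, with φ_0 = 1, φ_1 = x, φ_2 = x^2.
G =
  [2, 0, 2/3]
  [0, 2/3, 0]
  [2/3, 0, 2/5],
b = (8/3, -2/5, 8/15).
Solving gives a_0 = 2, a_1 = -3/5, a_2 = -2, so
  g(x) = -2*x^2 - 3*x/5 + 2.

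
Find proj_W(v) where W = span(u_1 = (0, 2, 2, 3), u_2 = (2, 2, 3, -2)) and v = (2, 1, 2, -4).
proj_W(v) = (728/341, 316/341, 680/341, -1346/341)

Set up U = [u_1 | ... | u_2] ∈ R^(4×2). The projector onto W = col(U) is P = U (U^T U)^(-1) U^T.
Compute U^T U =
  [17, 4]
  [4, 21],
and U^T v = (-6, 20).
Solve U^T U · c = U^T v for the coefficients: c = (-206/341, 364/341). The projection is proj_W(v) = U c.
Check: (v - proj_W(v)) · u_1 = 0  (should be 0).
Check: (v - proj_W(v)) · u_2 = 0  (should be 0).
Result: proj_W(v) = (728/341, 316/341, 680/341, -1346/341).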